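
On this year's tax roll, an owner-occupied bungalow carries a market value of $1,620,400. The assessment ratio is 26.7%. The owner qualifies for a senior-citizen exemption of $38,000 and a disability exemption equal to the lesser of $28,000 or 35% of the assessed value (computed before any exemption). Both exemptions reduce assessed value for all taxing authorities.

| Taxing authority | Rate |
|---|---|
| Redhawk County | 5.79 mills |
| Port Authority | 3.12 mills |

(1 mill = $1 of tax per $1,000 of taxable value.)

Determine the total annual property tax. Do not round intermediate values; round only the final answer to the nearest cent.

Assessed value = $1,620,400 × 0.267 = $432,646.8
Disability exemption = min($28,000, 35% × $432,646.8) = min($28,000, $151,426.38) = $28,000 (dollar cap binds)
Taxable value = $432,646.8 − $38,000 − $28,000 = $366,646.8
Redhawk County: $366,646.8 × 0.00579 = $2,122.884972
Port Authority: $366,646.8 × 0.00312 = $1,143.938016
Total = $3,266.822988

$3,266.82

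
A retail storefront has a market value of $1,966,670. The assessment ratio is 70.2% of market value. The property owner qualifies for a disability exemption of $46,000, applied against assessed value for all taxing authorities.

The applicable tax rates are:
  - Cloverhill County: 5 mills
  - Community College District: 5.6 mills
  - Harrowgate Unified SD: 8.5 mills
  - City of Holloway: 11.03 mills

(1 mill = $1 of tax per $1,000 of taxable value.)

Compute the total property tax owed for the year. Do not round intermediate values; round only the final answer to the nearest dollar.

$40,212

Assessed value = $1,966,670 × 0.702 = $1,380,602.34
Taxable value = $1,380,602.34 − $46,000 = $1,334,602.34
Cloverhill County: $1,334,602.34 × 0.005 = $6,673.0117
Community College District: $1,334,602.34 × 0.0056 = $7,473.773104
Harrowgate Unified SD: $1,334,602.34 × 0.0085 = $11,344.11989
City of Holloway: $1,334,602.34 × 0.01103 = $14,720.6638102
Total = $6,673.0117 + $7,473.773104 + $11,344.11989 + $14,720.6638102 = $40,211.5685042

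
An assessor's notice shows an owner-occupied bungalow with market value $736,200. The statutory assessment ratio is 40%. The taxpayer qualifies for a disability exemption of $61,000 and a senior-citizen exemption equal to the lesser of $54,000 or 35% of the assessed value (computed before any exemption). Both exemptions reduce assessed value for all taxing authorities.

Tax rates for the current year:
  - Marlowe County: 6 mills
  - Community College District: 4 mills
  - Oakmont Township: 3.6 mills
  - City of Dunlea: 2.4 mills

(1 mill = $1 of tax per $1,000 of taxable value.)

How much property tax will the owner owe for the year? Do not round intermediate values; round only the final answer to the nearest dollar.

$2,872

Assessed value = $736,200 × 0.4 = $294,480
Senior-citizen exemption = min($54,000, 35% × $294,480) = min($54,000, $103,068) = $54,000 (dollar cap binds)
Taxable value = $294,480 − $61,000 − $54,000 = $179,480
Marlowe County: $179,480 × 0.006 = $1,076.88
Community College District: $179,480 × 0.004 = $717.92
Oakmont Township: $179,480 × 0.0036 = $646.128
City of Dunlea: $179,480 × 0.0024 = $430.752
Total = $2,871.68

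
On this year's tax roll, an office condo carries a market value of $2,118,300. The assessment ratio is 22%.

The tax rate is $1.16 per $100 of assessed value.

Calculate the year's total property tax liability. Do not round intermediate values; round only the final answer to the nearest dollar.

$5,406

Assessed value = $2,118,300 × 0.22 = $466,026
Tax = $466,026 × 0.0116 = $5,405.9016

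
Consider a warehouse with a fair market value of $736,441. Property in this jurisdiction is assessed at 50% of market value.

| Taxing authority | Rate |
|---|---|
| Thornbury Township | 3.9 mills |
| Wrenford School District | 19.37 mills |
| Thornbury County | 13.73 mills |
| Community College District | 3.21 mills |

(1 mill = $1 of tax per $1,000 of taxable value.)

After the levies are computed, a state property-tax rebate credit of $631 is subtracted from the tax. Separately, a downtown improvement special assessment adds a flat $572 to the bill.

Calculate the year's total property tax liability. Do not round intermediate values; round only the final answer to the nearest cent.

$14,747.15

Assessed value = $736,441 × 0.5 = $368,220.5
Thornbury Township: $368,220.5 × 0.0039 = $1,436.05995
Wrenford School District: $368,220.5 × 0.01937 = $7,132.431085
Thornbury County: $368,220.5 × 0.01373 = $5,055.667465
Community College District: $368,220.5 × 0.00321 = $1,181.987805
Levies subtotal = $14,806.146305
After credit = $14,806.146305 − $631 = $14,175.146305
Total = $14,175.146305 + $572 = $14,747.146305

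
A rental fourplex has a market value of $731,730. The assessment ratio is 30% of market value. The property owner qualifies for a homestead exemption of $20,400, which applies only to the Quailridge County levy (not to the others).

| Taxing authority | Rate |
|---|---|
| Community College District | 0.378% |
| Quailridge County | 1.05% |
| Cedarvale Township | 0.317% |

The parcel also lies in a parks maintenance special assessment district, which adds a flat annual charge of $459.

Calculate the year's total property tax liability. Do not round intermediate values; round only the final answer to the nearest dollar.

Assessed value = $731,730 × 0.3 = $219,519
Community College District: $219,519 × 0.00378 = $829.78182
Quailridge County: ($219,519 − $20,400) × 0.0105 = $199,119 × 0.0105 = $2,090.7495
Cedarvale Township: $219,519 × 0.00317 = $695.87523
Levies subtotal = $3,616.40655
Total = $3,616.40655 + $459 = $4,075.40655

$4,075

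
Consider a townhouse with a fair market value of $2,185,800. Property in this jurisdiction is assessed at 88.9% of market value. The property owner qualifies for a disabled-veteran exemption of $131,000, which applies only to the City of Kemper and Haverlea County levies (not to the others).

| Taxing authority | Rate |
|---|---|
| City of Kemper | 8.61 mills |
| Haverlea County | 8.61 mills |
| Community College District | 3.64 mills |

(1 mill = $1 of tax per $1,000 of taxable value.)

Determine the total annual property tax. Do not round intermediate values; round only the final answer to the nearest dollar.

$38,279

Assessed value = $2,185,800 × 0.889 = $1,943,176.2
City of Kemper: ($1,943,176.2 − $131,000) × 0.00861 = $1,812,176.2 × 0.00861 = $15,602.837082
Haverlea County: ($1,943,176.2 − $131,000) × 0.00861 = $1,812,176.2 × 0.00861 = $15,602.837082
Community College District: $1,943,176.2 × 0.00364 = $7,073.161368
Total = $38,278.835532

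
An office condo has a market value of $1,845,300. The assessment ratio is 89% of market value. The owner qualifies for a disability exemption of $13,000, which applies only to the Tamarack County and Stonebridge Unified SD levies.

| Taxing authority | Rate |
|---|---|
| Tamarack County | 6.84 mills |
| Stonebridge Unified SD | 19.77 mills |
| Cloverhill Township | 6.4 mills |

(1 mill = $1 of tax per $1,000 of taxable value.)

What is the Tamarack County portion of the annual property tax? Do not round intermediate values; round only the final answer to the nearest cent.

$11,144.53

Assessed value = $1,845,300 × 0.89 = $1,642,317
Tamarack County taxable value = $1,642,317 − $13,000 = $1,629,317
Tamarack County levy = $1,629,317 × 0.00684 = $11,144.52828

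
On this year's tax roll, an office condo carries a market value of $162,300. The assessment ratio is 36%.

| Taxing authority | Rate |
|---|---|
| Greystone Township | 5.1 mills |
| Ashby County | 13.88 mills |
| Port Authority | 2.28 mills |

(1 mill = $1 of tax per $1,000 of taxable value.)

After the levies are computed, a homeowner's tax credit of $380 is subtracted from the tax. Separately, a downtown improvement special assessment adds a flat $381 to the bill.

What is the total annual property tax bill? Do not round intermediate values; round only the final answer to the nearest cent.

$1,243.18

Assessed value = $162,300 × 0.36 = $58,428
Greystone Township: $58,428 × 0.0051 = $297.9828
Ashby County: $58,428 × 0.01388 = $810.98064
Port Authority: $58,428 × 0.00228 = $133.21584
Levies subtotal = $1,242.17928
After credit = $1,242.17928 − $380 = $862.17928
Total = $862.17928 + $381 = $1,243.17928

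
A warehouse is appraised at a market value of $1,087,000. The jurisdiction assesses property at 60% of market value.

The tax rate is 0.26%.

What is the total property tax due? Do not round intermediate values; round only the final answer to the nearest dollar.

Assessed value = $1,087,000 × 0.6 = $652,200
Tax = $652,200 × 0.0026 = $1,695.72

$1,696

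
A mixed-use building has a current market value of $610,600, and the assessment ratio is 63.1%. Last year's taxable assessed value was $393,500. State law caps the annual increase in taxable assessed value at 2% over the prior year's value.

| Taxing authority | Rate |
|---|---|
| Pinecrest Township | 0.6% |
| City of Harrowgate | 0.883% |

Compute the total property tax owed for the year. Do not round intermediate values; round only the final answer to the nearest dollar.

Uncapped assessed value = $610,600 × 0.631 = $385,288.6
Cap limit = $393,500 × 1.02 = $401,370
Taxable assessed value = min($385,288.6, $401,370) = $385,288.6 (cap does not bind)
Pinecrest Township: $385,288.6 × 0.006 = $2,311.7316
City of Harrowgate: $385,288.6 × 0.00883 = $3,402.098338
Total = $5,713.829938

$5,714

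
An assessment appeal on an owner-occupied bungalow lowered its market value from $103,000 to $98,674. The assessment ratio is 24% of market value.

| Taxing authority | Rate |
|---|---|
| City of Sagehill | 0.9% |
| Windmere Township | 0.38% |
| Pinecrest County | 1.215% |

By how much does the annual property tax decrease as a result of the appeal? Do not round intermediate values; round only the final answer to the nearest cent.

Old assessed value = $103,000 × 0.24 = $24,720
New assessed value = $98,674 × 0.24 = $23,681.76
Combined rate = 0.009 + 0.0038 + 0.01215 = 0.02495
Old tax = $24,720 × 0.02495 = $616.764
New tax = $23,681.76 × 0.02495 = $590.859912
Reduction = $616.764 − $590.859912 = $25.904088

$25.90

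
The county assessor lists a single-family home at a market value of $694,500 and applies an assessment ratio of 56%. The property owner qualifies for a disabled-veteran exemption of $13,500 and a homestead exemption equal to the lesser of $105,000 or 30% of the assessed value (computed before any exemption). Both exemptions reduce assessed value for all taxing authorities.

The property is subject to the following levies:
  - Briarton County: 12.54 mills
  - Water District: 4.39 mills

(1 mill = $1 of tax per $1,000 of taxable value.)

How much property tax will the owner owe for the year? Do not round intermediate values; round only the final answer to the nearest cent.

$4,578.21

Assessed value = $694,500 × 0.56 = $388,920
Homestead exemption = min($105,000, 30% × $388,920) = min($105,000, $116,676) = $105,000 (dollar cap binds)
Taxable value = $388,920 − $13,500 − $105,000 = $270,420
Briarton County: $270,420 × 0.01254 = $3,391.0668
Water District: $270,420 × 0.00439 = $1,187.1438
Total = $4,578.2106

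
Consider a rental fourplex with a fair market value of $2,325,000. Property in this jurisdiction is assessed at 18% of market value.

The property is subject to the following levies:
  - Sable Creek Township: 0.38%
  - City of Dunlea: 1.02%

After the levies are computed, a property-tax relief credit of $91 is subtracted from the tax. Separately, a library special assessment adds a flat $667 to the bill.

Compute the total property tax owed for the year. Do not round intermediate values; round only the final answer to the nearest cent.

$6,435.00

Assessed value = $2,325,000 × 0.18 = $418,500
Sable Creek Township: $418,500 × 0.0038 = $1,590.3
City of Dunlea: $418,500 × 0.0102 = $4,268.7
Levies subtotal = $5,859
After credit = $5,859 − $91 = $5,768
Total = $5,768 + $667 = $6,435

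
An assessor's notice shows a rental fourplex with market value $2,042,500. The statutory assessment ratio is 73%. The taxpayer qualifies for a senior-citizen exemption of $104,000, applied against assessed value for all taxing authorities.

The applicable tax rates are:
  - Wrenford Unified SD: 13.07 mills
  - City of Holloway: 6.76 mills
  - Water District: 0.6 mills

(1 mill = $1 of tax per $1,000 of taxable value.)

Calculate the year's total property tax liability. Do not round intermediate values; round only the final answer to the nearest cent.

Assessed value = $2,042,500 × 0.73 = $1,491,025
Taxable value = $1,491,025 − $104,000 = $1,387,025
Wrenford Unified SD: $1,387,025 × 0.01307 = $18,128.41675
City of Holloway: $1,387,025 × 0.00676 = $9,376.289
Water District: $1,387,025 × 0.0006 = $832.215
Total = $18,128.41675 + $9,376.289 + $832.215 = $28,336.92075

$28,336.92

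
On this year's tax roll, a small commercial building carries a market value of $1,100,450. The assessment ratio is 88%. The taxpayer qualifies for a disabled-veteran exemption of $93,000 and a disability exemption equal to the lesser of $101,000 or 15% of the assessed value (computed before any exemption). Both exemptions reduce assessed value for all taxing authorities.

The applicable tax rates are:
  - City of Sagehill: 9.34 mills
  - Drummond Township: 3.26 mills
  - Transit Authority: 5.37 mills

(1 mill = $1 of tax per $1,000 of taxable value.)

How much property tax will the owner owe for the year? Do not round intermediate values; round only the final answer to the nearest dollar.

Assessed value = $1,100,450 × 0.88 = $968,396
Disability exemption = min($101,000, 15% × $968,396) = min($101,000, $145,259.4) = $101,000 (dollar cap binds)
Taxable value = $968,396 − $93,000 − $101,000 = $774,396
City of Sagehill: $774,396 × 0.00934 = $7,232.85864
Drummond Township: $774,396 × 0.00326 = $2,524.53096
Transit Authority: $774,396 × 0.00537 = $4,158.50652
Total = $13,915.89612

$13,916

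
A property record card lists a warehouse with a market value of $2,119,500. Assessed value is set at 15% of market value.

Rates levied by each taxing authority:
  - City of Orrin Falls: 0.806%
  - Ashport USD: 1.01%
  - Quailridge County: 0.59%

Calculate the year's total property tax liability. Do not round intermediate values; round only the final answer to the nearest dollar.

Assessed value = $2,119,500 × 0.15 = $317,925
City of Orrin Falls: $317,925 × 0.00806 = $2,562.4755
Ashport USD: $317,925 × 0.0101 = $3,211.0425
Quailridge County: $317,925 × 0.0059 = $1,875.7575
Total = $2,562.4755 + $3,211.0425 + $1,875.7575 = $7,649.2755

$7,649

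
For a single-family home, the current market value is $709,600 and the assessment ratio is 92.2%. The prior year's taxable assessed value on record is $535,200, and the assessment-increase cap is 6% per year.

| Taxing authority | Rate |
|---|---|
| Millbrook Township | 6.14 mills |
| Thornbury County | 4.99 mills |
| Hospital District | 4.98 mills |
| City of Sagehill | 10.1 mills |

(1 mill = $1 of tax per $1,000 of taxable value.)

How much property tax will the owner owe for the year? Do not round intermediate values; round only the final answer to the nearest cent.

Uncapped assessed value = $709,600 × 0.922 = $654,251.2
Cap limit = $535,200 × 1.06 = $567,312
Taxable assessed value = min($654,251.2, $567,312) = $567,312 (cap binds)
Millbrook Township: $567,312 × 0.00614 = $3,483.29568
Thornbury County: $567,312 × 0.00499 = $2,830.88688
Hospital District: $567,312 × 0.00498 = $2,825.21376
City of Sagehill: $567,312 × 0.0101 = $5,729.8512
Total = $14,869.24752

$14,869.25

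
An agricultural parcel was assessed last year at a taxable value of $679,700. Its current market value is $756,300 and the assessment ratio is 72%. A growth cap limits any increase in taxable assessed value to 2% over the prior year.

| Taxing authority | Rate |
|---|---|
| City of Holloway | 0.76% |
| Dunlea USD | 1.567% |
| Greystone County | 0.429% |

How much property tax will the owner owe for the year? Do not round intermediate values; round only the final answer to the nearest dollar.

Uncapped assessed value = $756,300 × 0.72 = $544,536
Cap limit = $679,700 × 1.02 = $693,294
Taxable assessed value = min($544,536, $693,294) = $544,536 (cap does not bind)
City of Holloway: $544,536 × 0.0076 = $4,138.4736
Dunlea USD: $544,536 × 0.01567 = $8,532.87912
Greystone County: $544,536 × 0.00429 = $2,336.05944
Total = $15,007.41216

$15,007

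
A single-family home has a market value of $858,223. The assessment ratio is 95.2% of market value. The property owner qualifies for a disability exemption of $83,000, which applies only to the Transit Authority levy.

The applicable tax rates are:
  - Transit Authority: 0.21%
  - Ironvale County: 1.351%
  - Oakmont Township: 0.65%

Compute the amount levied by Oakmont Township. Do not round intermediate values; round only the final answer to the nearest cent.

$5,310.68

Assessed value = $858,223 × 0.952 = $817,028.296
Oakmont Township taxable value = $817,028.296 (exemption does not apply)
Oakmont Township levy = $817,028.296 × 0.0065 = $5,310.683924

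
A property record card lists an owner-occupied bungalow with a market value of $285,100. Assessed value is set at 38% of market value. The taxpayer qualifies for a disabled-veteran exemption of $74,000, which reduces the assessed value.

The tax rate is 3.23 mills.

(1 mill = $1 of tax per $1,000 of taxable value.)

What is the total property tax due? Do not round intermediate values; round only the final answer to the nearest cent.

$110.91

Assessed value = $285,100 × 0.38 = $108,338
Taxable value = $108,338 − $74,000 = $34,338
Tax = $34,338 × 0.00323 = $110.91174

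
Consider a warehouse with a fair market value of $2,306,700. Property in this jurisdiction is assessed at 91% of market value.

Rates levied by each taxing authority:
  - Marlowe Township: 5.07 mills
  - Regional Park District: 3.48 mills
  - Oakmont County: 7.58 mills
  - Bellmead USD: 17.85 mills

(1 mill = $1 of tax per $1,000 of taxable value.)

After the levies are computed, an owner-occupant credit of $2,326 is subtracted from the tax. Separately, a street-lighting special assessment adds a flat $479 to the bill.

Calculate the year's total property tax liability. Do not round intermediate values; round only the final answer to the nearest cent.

$69,480.32

Assessed value = $2,306,700 × 0.91 = $2,099,097
Marlowe Township: $2,099,097 × 0.00507 = $10,642.42179
Regional Park District: $2,099,097 × 0.00348 = $7,304.85756
Oakmont County: $2,099,097 × 0.00758 = $15,911.15526
Bellmead USD: $2,099,097 × 0.01785 = $37,468.88145
Levies subtotal = $71,327.31606
After credit = $71,327.31606 − $2,326 = $69,001.31606
Total = $69,001.31606 + $479 = $69,480.31606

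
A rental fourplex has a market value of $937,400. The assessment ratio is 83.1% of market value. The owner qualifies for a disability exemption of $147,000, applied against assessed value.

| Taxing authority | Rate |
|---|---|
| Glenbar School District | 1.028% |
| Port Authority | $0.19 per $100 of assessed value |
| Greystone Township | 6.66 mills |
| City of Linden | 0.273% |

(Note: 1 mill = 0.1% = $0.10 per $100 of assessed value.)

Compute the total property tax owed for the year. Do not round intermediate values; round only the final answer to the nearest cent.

$13,631.80

Assessed value = $937,400 × 0.831 = $778,979.4
Taxable value = $778,979.4 − $147,000 = $631,979.4
Glenbar School District: $631,979.4 × 0.01028 = $6,496.748232
Port Authority: $631,979.4 × 0.0019 = $1,200.76086
Greystone Township: $631,979.4 × 0.00666 = $4,208.982804
City of Linden: $631,979.4 × 0.00273 = $1,725.303762
Total = $13,631.795658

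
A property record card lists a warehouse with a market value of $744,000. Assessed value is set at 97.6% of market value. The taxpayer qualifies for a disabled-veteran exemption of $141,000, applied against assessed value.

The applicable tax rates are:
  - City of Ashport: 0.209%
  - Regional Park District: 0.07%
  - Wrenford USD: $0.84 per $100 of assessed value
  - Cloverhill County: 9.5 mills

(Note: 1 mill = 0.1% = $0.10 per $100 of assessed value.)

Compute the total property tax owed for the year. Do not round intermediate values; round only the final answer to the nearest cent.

Assessed value = $744,000 × 0.976 = $726,144
Taxable value = $726,144 − $141,000 = $585,144
City of Ashport: $585,144 × 0.00209 = $1,222.95096
Regional Park District: $585,144 × 0.0007 = $409.6008
Wrenford USD: $585,144 × 0.0084 = $4,915.2096
Cloverhill County: $585,144 × 0.0095 = $5,558.868
Total = $12,106.62936

$12,106.63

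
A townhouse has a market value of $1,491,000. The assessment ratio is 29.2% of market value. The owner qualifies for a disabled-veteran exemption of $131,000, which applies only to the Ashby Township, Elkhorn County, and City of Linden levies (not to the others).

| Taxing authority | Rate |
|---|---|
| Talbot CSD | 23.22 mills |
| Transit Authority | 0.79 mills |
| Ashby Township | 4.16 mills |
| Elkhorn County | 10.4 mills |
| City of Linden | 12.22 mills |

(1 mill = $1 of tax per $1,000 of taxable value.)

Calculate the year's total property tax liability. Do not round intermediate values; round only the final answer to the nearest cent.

$18,604.36

Assessed value = $1,491,000 × 0.292 = $435,372
Talbot CSD: $435,372 × 0.02322 = $10,109.33784
Transit Authority: $435,372 × 0.00079 = $343.94388
Ashby Township: ($435,372 − $131,000) × 0.00416 = $304,372 × 0.00416 = $1,266.18752
Elkhorn County: ($435,372 − $131,000) × 0.0104 = $304,372 × 0.0104 = $3,165.4688
City of Linden: ($435,372 − $131,000) × 0.01222 = $304,372 × 0.01222 = $3,719.42584
Total = $18,604.36388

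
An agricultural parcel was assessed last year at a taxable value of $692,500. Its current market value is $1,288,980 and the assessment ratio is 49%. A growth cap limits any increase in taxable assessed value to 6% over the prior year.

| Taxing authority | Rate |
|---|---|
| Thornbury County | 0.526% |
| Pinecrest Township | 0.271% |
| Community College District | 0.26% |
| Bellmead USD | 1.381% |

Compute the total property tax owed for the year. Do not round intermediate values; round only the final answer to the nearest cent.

Uncapped assessed value = $1,288,980 × 0.49 = $631,600.2
Cap limit = $692,500 × 1.06 = $734,050
Taxable assessed value = min($631,600.2, $734,050) = $631,600.2 (cap does not bind)
Thornbury County: $631,600.2 × 0.00526 = $3,322.217052
Pinecrest Township: $631,600.2 × 0.00271 = $1,711.636542
Community College District: $631,600.2 × 0.0026 = $1,642.16052
Bellmead USD: $631,600.2 × 0.01381 = $8,722.398762
Total = $15,398.412876

$15,398.41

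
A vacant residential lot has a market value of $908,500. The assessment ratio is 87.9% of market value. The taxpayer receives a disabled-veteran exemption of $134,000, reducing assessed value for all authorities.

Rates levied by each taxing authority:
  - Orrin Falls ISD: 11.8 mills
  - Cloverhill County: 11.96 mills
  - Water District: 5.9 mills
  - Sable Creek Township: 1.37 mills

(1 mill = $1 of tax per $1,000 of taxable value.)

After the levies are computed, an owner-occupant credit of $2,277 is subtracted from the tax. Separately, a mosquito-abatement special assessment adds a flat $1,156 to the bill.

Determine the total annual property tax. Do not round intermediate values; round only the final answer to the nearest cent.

$19,500.65

Assessed value = $908,500 × 0.879 = $798,571.5
Taxable value = $798,571.5 − $134,000 = $664,571.5
Orrin Falls ISD: $664,571.5 × 0.0118 = $7,841.9437
Cloverhill County: $664,571.5 × 0.01196 = $7,948.27514
Water District: $664,571.5 × 0.0059 = $3,920.97185
Sable Creek Township: $664,571.5 × 0.00137 = $910.462955
Levies subtotal = $20,621.653645
After credit = $20,621.653645 − $2,277 = $18,344.653645
Total = $18,344.653645 + $1,156 = $19,500.653645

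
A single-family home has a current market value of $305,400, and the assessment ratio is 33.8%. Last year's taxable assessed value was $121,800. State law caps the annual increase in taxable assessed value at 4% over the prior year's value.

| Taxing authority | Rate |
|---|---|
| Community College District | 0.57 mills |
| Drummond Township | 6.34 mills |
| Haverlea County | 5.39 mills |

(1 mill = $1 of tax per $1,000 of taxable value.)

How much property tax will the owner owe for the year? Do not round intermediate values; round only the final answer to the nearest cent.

$1,269.67

Uncapped assessed value = $305,400 × 0.338 = $103,225.2
Cap limit = $121,800 × 1.04 = $126,672
Taxable assessed value = min($103,225.2, $126,672) = $103,225.2 (cap does not bind)
Community College District: $103,225.2 × 0.00057 = $58.838364
Drummond Township: $103,225.2 × 0.00634 = $654.447768
Haverlea County: $103,225.2 × 0.00539 = $556.383828
Total = $1,269.66996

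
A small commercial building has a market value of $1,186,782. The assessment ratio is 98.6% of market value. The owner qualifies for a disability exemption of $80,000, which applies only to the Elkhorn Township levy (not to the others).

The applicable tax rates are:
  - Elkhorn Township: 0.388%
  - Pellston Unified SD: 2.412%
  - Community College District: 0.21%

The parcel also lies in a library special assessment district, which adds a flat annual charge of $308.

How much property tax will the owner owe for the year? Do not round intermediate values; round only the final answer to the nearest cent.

Assessed value = $1,186,782 × 0.986 = $1,170,167.052
Elkhorn Township: ($1,170,167.052 − $80,000) × 0.00388 = $1,090,167.052 × 0.00388 = $4,229.84816176
Pellston Unified SD: $1,170,167.052 × 0.02412 = $28,224.42929424
Community College District: $1,170,167.052 × 0.0021 = $2,457.3508092
Levies subtotal = $34,911.6282652
Total = $34,911.6282652 + $308 = $35,219.6282652

$35,219.63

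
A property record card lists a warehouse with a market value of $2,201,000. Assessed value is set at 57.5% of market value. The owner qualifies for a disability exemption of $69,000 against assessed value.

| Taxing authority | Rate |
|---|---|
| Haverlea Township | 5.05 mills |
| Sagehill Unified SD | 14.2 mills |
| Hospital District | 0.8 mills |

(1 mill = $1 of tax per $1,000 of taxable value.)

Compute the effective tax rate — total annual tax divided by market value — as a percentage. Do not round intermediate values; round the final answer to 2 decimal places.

Assessed value = $2,201,000 × 0.575 = $1,265,575
Taxable value = $1,265,575 − $69,000 = $1,196,575
Haverlea Township: $1,196,575 × 0.00505 = $6,042.70375
Sagehill Unified SD: $1,196,575 × 0.0142 = $16,991.365
Hospital District: $1,196,575 × 0.0008 = $957.26
Total tax = $23,991.32875
Effective rate = $23,991.32875 ÷ $2,201,000 = 1.09% of market value

1.09%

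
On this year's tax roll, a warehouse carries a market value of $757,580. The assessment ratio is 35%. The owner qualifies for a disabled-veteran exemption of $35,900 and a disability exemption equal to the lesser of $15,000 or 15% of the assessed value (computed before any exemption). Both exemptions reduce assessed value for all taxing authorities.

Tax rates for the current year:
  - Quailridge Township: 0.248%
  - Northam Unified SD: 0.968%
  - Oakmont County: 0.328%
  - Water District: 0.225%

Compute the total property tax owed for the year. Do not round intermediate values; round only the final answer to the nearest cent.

Assessed value = $757,580 × 0.35 = $265,153
Disability exemption = min($15,000, 15% × $265,153) = min($15,000, $39,772.95) = $15,000 (dollar cap binds)
Taxable value = $265,153 − $35,900 − $15,000 = $214,253
Quailridge Township: $214,253 × 0.00248 = $531.34744
Northam Unified SD: $214,253 × 0.00968 = $2,073.96904
Oakmont County: $214,253 × 0.00328 = $702.74984
Water District: $214,253 × 0.00225 = $482.06925
Total = $3,790.13557

$3,790.14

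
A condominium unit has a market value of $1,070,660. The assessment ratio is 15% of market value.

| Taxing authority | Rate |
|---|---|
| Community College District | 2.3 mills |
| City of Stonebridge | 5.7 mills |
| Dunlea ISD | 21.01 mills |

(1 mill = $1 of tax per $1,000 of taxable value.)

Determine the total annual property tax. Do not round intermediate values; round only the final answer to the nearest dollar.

Assessed value = $1,070,660 × 0.15 = $160,599
Community College District: $160,599 × 0.0023 = $369.3777
City of Stonebridge: $160,599 × 0.0057 = $915.4143
Dunlea ISD: $160,599 × 0.02101 = $3,374.18499
Total = $369.3777 + $915.4143 + $3,374.18499 = $4,658.97699

$4,659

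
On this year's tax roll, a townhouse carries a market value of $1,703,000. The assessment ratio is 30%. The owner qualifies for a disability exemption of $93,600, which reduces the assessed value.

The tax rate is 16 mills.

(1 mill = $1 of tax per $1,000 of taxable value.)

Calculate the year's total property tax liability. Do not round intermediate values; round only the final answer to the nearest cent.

$6,676.80

Assessed value = $1,703,000 × 0.3 = $510,900
Taxable value = $510,900 − $93,600 = $417,300
Tax = $417,300 × 0.016 = $6,676.8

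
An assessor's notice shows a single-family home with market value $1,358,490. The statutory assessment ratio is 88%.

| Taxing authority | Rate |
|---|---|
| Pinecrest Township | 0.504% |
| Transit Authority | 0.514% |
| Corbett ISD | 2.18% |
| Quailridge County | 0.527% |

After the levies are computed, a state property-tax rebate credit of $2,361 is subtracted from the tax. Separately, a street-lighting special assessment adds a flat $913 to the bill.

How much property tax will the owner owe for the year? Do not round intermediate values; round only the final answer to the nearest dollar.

$43,083

Assessed value = $1,358,490 × 0.88 = $1,195,471.2
Pinecrest Township: $1,195,471.2 × 0.00504 = $6,025.174848
Transit Authority: $1,195,471.2 × 0.00514 = $6,144.721968
Corbett ISD: $1,195,471.2 × 0.0218 = $26,061.27216
Quailridge County: $1,195,471.2 × 0.00527 = $6,300.133224
Levies subtotal = $44,531.3022
After credit = $44,531.3022 − $2,361 = $42,170.3022
Total = $42,170.3022 + $913 = $43,083.3022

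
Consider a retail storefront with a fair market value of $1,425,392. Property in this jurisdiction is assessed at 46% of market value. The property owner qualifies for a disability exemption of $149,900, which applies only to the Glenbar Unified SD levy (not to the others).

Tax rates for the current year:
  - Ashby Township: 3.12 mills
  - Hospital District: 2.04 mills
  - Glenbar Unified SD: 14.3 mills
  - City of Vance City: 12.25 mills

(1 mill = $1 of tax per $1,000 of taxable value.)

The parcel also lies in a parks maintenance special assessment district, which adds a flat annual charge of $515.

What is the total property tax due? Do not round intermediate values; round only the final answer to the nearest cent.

Assessed value = $1,425,392 × 0.46 = $655,680.32
Ashby Township: $655,680.32 × 0.00312 = $2,045.7225984
Hospital District: $655,680.32 × 0.00204 = $1,337.5878528
Glenbar Unified SD: ($655,680.32 − $149,900) × 0.0143 = $505,780.32 × 0.0143 = $7,232.658576
City of Vance City: $655,680.32 × 0.01225 = $8,032.08392
Levies subtotal = $18,648.0529472
Total = $18,648.0529472 + $515 = $19,163.0529472

$19,163.05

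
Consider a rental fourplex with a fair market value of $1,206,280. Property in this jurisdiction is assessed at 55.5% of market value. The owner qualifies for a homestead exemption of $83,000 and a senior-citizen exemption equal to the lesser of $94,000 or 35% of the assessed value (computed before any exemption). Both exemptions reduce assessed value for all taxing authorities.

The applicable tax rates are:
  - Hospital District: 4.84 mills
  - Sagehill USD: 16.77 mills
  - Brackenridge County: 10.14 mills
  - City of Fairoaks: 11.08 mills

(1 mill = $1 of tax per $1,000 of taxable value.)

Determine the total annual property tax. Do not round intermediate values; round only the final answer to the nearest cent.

Assessed value = $1,206,280 × 0.555 = $669,485.4
Senior-citizen exemption = min($94,000, 35% × $669,485.4) = min($94,000, $234,319.89) = $94,000 (dollar cap binds)
Taxable value = $669,485.4 − $83,000 − $94,000 = $492,485.4
Hospital District: $492,485.4 × 0.00484 = $2,383.629336
Sagehill USD: $492,485.4 × 0.01677 = $8,258.980158
Brackenridge County: $492,485.4 × 0.01014 = $4,993.801956
City of Fairoaks: $492,485.4 × 0.01108 = $5,456.738232
Total = $21,093.149682

$21,093.15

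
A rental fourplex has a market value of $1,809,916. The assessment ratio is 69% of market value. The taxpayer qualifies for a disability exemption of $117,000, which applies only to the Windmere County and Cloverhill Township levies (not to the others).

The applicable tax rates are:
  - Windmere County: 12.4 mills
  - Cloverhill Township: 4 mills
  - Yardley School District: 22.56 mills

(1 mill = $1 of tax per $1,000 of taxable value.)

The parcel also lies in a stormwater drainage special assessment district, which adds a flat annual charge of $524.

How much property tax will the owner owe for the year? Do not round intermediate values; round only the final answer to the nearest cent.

$47,260.09

Assessed value = $1,809,916 × 0.69 = $1,248,842.04
Windmere County: ($1,248,842.04 − $117,000) × 0.0124 = $1,131,842.04 × 0.0124 = $14,034.841296
Cloverhill Township: ($1,248,842.04 − $117,000) × 0.004 = $1,131,842.04 × 0.004 = $4,527.36816
Yardley School District: $1,248,842.04 × 0.02256 = $28,173.8764224
Levies subtotal = $46,736.0858784
Total = $46,736.0858784 + $524 = $47,260.0858784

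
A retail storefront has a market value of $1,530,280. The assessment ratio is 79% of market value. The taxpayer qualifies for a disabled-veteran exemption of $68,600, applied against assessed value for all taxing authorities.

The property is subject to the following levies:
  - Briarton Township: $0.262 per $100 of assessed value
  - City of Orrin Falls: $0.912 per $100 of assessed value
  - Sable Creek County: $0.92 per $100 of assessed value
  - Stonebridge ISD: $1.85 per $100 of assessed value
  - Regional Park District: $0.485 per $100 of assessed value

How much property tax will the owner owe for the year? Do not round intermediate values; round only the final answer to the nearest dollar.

Assessed value = $1,530,280 × 0.79 = $1,208,921.2
Taxable value = $1,208,921.2 − $68,600 = $1,140,321.2
Briarton Township: $1,140,321.2 × 0.00262 = $2,987.641544
City of Orrin Falls: $1,140,321.2 × 0.00912 = $10,399.729344
Sable Creek County: $1,140,321.2 × 0.0092 = $10,490.95504
Stonebridge ISD: $1,140,321.2 × 0.0185 = $21,095.9422
Regional Park District: $1,140,321.2 × 0.00485 = $5,530.55782
Total = $2,987.641544 + $10,399.729344 + $10,490.95504 + $21,095.9422 + $5,530.55782 = $50,504.825948

$50,505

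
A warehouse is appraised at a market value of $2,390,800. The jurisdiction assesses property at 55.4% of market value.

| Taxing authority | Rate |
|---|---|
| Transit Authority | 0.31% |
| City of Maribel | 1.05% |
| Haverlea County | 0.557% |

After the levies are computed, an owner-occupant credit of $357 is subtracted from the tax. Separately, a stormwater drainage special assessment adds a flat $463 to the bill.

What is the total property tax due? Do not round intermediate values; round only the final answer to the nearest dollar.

Assessed value = $2,390,800 × 0.554 = $1,324,503.2
Transit Authority: $1,324,503.2 × 0.0031 = $4,105.95992
City of Maribel: $1,324,503.2 × 0.0105 = $13,907.2836
Haverlea County: $1,324,503.2 × 0.00557 = $7,377.482824
Levies subtotal = $25,390.726344
After credit = $25,390.726344 − $357 = $25,033.726344
Total = $25,033.726344 + $463 = $25,496.726344

$25,497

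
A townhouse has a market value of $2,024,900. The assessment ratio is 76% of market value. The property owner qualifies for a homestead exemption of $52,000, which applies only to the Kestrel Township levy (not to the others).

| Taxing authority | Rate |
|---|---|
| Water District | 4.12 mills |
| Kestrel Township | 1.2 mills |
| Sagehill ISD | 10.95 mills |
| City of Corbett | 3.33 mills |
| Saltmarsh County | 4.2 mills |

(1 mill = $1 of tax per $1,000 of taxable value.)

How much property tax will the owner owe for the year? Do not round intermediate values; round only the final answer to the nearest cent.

$36,563.99

Assessed value = $2,024,900 × 0.76 = $1,538,924
Water District: $1,538,924 × 0.00412 = $6,340.36688
Kestrel Township: ($1,538,924 − $52,000) × 0.0012 = $1,486,924 × 0.0012 = $1,784.3088
Sagehill ISD: $1,538,924 × 0.01095 = $16,851.2178
City of Corbett: $1,538,924 × 0.00333 = $5,124.61692
Saltmarsh County: $1,538,924 × 0.0042 = $6,463.4808
Total = $36,563.9912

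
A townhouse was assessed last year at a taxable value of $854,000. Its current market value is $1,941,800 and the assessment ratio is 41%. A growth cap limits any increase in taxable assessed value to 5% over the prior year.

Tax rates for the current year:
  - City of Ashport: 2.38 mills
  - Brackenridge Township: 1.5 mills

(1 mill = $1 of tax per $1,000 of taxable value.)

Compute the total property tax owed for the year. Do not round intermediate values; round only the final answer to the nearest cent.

Uncapped assessed value = $1,941,800 × 0.41 = $796,138
Cap limit = $854,000 × 1.05 = $896,700
Taxable assessed value = min($796,138, $896,700) = $796,138 (cap does not bind)
City of Ashport: $796,138 × 0.00238 = $1,894.80844
Brackenridge Township: $796,138 × 0.0015 = $1,194.207
Total = $3,089.01544

$3,089.02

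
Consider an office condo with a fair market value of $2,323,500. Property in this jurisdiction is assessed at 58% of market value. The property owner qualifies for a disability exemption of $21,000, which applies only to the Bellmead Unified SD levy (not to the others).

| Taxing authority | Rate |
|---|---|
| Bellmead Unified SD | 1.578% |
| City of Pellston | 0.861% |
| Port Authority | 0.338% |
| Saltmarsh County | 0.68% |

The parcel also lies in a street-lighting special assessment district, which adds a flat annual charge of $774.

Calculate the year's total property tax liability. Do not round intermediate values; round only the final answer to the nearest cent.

Assessed value = $2,323,500 × 0.58 = $1,347,630
Bellmead Unified SD: ($1,347,630 − $21,000) × 0.01578 = $1,326,630 × 0.01578 = $20,934.2214
City of Pellston: $1,347,630 × 0.00861 = $11,603.0943
Port Authority: $1,347,630 × 0.00338 = $4,554.9894
Saltmarsh County: $1,347,630 × 0.0068 = $9,163.884
Levies subtotal = $46,256.1891
Total = $46,256.1891 + $774 = $47,030.1891

$47,030.19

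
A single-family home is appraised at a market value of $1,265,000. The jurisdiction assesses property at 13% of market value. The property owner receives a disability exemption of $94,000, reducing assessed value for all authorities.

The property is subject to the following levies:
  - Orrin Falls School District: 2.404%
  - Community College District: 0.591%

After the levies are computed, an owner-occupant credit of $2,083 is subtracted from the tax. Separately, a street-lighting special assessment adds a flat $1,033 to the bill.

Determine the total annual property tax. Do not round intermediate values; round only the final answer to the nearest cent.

$1,059.98

Assessed value = $1,265,000 × 0.13 = $164,450
Taxable value = $164,450 − $94,000 = $70,450
Orrin Falls School District: $70,450 × 0.02404 = $1,693.618
Community College District: $70,450 × 0.00591 = $416.3595
Levies subtotal = $2,109.9775
After credit = $2,109.9775 − $2,083 = $26.9775
Total = $26.9775 + $1,033 = $1,059.9775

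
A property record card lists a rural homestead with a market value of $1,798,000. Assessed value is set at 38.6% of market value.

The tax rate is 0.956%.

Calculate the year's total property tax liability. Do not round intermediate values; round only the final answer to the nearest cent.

Assessed value = $1,798,000 × 0.386 = $694,028
Tax = $694,028 × 0.00956 = $6,634.90768

$6,634.91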